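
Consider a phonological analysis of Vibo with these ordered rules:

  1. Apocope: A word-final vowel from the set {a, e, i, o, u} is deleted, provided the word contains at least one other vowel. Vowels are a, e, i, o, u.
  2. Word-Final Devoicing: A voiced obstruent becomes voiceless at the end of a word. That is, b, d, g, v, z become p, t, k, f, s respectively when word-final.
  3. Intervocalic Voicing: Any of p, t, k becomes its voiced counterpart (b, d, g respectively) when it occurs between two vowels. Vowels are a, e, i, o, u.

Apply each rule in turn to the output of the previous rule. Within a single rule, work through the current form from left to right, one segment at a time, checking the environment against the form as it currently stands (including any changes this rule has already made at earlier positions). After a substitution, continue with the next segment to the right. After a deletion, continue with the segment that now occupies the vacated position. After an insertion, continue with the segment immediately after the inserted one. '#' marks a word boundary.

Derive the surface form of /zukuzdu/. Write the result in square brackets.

[zuguzt]

1 Apocope: [zukuzdu] → [zukuzd]
2 Word-Final Devoicing: [zukuzd] → [zukuzt]
3 Intervocalic Voicing: [zukuzt] → [zuguzt]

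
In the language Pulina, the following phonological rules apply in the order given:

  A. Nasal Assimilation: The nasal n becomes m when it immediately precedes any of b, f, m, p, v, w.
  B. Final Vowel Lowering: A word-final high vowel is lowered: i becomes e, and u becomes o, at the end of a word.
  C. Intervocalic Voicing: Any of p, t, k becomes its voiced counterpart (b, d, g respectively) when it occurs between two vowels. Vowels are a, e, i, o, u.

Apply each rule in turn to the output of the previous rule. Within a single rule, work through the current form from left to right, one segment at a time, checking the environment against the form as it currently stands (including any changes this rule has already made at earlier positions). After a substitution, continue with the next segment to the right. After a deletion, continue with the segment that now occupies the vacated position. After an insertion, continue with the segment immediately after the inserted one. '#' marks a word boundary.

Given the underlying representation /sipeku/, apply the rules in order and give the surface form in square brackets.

A Nasal Assimilation: no change — [sipeku]
B Final Vowel Lowering: [sipeku] → [sipeko]
C Intervocalic Voicing: [sipeko] → [sibego]

[sibego]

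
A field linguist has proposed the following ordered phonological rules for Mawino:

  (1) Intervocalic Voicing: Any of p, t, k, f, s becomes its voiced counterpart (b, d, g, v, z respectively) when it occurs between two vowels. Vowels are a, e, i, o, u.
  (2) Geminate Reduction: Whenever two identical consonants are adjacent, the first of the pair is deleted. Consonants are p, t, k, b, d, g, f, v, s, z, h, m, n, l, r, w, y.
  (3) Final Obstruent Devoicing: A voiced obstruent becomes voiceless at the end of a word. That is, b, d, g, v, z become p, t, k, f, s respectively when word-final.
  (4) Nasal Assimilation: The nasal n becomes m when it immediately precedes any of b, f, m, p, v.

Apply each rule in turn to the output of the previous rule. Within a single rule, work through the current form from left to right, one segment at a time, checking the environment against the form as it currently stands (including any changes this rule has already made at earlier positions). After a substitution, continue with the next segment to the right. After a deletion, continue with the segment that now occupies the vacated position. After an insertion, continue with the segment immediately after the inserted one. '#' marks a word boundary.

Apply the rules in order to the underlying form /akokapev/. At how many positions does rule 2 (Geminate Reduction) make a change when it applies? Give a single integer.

0

(1) Intervocalic Voicing: [akokapev] → [agogabev]
(2) Geminate Reduction: no change — [agogabev]
(3) Final Obstruent Devoicing: [agogabev] → [agogabef]
(4) Nasal Assimilation: no change — [agogabef]
Rule 2 changed 0 position(s).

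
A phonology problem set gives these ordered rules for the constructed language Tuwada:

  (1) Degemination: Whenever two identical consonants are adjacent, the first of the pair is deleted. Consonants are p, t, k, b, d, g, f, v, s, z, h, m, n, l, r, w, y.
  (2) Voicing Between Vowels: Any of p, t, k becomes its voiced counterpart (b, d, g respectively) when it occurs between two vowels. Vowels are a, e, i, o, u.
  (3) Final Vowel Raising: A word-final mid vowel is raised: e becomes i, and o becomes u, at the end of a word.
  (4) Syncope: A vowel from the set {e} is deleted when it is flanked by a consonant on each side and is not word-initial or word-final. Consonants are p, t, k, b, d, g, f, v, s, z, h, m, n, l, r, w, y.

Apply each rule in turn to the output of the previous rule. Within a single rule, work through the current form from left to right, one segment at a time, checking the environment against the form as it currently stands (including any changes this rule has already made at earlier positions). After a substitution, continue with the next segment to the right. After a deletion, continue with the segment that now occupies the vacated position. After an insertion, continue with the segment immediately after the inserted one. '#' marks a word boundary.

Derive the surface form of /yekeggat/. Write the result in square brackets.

[yggat]

(1) Degemination: [yekeggat] → [yekegat]
(2) Voicing Between Vowels: [yekegat] → [yegegat]
(3) Final Vowel Raising: no change — [yegegat]
(4) Syncope: [yegegat] → [yggat]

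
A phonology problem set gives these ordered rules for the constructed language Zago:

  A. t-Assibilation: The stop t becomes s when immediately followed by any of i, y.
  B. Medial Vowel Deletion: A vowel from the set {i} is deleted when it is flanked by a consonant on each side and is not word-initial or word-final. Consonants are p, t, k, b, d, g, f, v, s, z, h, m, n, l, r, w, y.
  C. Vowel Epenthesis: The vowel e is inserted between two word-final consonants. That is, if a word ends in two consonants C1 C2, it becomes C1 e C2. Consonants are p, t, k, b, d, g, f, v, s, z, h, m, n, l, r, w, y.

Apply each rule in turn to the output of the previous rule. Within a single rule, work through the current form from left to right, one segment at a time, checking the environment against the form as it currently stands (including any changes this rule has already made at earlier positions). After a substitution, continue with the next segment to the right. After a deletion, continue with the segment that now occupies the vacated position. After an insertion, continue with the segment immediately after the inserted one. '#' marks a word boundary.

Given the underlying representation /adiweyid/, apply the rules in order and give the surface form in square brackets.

[adweyed]

A t-Assibilation: no change — [adiweyid]
B Medial Vowel Deletion: [adiweyid] → [adweyd]
C Vowel Epenthesis: [adweyd] → [adweyed]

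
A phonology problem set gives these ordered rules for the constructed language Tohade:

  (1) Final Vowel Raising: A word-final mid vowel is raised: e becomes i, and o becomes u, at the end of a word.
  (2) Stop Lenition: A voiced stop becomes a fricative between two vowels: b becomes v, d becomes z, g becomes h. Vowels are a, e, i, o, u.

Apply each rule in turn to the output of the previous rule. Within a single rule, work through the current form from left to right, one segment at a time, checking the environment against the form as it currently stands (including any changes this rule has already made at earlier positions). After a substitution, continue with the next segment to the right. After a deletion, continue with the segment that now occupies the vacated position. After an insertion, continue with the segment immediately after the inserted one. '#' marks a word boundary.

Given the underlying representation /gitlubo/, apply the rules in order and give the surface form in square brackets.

(1) Final Vowel Raising: [gitlubo] → [gitlubu]
(2) Stop Lenition: [gitlubu] → [gitluvu]

[gitluvu]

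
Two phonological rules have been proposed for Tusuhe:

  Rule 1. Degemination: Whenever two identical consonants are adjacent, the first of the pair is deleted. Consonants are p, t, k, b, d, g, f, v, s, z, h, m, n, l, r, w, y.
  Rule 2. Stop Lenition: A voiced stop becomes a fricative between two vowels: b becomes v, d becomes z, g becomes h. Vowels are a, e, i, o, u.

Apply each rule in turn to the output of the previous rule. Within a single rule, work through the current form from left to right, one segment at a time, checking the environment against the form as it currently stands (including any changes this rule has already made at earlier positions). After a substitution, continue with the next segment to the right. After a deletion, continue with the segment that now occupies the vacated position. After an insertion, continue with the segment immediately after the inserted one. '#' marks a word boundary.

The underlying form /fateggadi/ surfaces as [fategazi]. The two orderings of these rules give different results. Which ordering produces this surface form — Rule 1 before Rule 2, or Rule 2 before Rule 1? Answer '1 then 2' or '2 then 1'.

2 then 1

Order 1 then 2:
  1 Degemination: [fateggadi] → [fategadi]
  2 Stop Lenition: [fategadi] → [fatehazi]
  result: [fatehazi]
Order 2 then 1:
  2 Stop Lenition: [fateggadi] → [fateggazi]
  1 Degemination: [fateggazi] → [fategazi]
  result: [fategazi]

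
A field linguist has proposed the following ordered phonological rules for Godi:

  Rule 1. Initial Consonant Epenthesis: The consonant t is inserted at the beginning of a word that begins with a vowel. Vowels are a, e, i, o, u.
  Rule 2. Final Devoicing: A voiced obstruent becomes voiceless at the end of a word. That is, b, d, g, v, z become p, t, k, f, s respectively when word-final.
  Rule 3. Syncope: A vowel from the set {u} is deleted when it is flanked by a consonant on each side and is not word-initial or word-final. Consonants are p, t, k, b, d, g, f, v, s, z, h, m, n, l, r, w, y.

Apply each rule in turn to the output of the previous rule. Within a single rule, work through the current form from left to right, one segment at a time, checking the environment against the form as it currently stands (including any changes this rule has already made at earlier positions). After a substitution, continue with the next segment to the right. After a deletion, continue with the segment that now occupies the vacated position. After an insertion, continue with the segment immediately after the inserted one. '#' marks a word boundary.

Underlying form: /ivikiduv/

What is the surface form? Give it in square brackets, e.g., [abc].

Rule 1 Initial Consonant Epenthesis: [ivikiduv] → [tivikiduv]
Rule 2 Final Devoicing: [tivikiduv] → [tivikiduf]
Rule 3 Syncope: [tivikiduf] → [tivikidf]

[tivikidf]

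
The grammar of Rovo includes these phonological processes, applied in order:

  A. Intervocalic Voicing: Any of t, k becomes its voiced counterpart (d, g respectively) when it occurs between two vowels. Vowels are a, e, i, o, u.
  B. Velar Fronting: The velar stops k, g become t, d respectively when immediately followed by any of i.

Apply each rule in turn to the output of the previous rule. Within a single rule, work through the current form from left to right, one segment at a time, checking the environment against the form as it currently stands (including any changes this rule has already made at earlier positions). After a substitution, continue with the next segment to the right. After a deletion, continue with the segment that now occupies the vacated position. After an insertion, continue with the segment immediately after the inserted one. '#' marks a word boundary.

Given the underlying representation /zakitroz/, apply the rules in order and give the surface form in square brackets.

[zaditroz]

A Intervocalic Voicing: [zakitroz] → [zagitroz]
B Velar Fronting: [zagitroz] → [zaditroz]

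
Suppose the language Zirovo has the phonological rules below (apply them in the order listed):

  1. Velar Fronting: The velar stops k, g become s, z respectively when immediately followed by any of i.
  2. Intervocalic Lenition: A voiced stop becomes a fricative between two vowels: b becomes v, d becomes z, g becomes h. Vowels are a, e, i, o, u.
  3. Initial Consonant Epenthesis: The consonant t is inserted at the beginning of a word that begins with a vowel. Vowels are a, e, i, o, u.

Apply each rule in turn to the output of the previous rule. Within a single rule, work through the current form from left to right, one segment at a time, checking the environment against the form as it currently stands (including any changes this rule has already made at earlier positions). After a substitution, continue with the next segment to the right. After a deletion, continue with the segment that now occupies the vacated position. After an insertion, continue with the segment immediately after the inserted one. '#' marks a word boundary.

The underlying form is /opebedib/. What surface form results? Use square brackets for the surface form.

1 Velar Fronting: no change — [opebedib]
2 Intervocalic Lenition: [opebedib] → [opevezib]
3 Initial Consonant Epenthesis: [opevezib] → [topevezib]

[topevezib]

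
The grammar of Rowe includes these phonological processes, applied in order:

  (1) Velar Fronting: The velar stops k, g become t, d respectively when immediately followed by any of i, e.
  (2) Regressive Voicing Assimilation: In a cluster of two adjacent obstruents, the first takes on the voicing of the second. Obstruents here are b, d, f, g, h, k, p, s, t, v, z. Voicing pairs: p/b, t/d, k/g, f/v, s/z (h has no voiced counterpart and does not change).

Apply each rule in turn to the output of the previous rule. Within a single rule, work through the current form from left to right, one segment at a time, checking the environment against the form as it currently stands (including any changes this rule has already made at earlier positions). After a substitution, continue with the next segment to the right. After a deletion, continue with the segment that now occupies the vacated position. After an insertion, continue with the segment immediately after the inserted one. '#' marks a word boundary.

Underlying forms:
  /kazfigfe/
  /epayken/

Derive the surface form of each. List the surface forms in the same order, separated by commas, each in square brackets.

[kasfikfe], [epayten]

/kazfigfe/:
  (1) Velar Fronting: no change — [kazfigfe]
  (2) Regressive Voicing Assimilation: [kazfigfe] → [kasfikfe]
/epayken/:
  (1) Velar Fronting: [epayken] → [epayten]
  (2) Regressive Voicing Assimilation: no change — [epayten]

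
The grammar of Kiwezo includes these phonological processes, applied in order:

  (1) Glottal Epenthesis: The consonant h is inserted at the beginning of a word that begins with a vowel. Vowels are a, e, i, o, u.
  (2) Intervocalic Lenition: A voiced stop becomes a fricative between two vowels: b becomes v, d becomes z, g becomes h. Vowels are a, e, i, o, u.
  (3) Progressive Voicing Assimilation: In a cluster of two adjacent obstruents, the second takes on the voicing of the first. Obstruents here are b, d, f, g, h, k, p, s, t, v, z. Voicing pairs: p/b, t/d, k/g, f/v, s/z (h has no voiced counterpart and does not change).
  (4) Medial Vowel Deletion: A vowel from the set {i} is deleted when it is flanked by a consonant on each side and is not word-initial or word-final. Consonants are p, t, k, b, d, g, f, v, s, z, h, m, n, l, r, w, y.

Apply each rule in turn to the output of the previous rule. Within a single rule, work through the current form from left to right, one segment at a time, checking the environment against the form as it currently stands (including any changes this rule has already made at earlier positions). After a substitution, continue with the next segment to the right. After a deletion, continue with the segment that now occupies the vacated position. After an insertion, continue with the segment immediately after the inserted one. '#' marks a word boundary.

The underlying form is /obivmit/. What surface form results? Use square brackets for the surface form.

(1) Glottal Epenthesis: [obivmit] → [hobivmit]
(2) Intervocalic Lenition: [hobivmit] → [hovivmit]
(3) Progressive Voicing Assimilation: no change — [hovivmit]
(4) Medial Vowel Deletion: [hovivmit] → [hovvmt]

[hovvmt]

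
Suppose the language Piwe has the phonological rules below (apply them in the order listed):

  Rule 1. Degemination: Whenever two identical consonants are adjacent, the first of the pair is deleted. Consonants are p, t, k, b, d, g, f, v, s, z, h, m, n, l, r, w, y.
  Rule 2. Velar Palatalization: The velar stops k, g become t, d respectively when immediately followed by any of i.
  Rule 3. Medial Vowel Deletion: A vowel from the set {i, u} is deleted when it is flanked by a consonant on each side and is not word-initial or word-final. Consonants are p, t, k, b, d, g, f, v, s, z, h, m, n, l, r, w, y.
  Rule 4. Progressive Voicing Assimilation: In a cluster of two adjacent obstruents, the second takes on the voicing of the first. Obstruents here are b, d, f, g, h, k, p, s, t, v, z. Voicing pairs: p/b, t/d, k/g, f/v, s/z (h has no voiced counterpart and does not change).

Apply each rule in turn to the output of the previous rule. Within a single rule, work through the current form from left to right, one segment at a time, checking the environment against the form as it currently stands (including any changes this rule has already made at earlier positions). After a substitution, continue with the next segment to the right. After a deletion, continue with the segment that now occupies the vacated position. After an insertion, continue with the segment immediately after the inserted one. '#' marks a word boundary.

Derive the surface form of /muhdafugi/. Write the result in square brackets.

[mhtafti]

Rule 1 Degemination: no change — [muhdafugi]
Rule 2 Velar Palatalization: [muhdafugi] → [muhdafudi]
Rule 3 Medial Vowel Deletion: [muhdafudi] → [mhdafdi]
Rule 4 Progressive Voicing Assimilation: [mhdafdi] → [mhtafti]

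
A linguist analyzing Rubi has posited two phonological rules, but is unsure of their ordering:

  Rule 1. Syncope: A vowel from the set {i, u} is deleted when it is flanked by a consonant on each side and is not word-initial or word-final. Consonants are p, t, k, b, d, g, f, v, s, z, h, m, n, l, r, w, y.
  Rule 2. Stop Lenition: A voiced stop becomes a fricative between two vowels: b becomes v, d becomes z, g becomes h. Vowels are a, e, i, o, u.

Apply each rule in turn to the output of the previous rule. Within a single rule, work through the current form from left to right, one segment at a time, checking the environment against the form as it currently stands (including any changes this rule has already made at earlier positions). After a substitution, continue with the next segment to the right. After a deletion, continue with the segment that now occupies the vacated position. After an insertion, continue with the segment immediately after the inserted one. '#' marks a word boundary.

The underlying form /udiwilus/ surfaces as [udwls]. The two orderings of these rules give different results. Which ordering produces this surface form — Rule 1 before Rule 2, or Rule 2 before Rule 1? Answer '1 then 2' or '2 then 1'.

1 then 2

Order 1 then 2:
  1 Syncope: [udiwilus] → [udwls]
  2 Stop Lenition: no change — [udwls]
  result: [udwls]
Order 2 then 1:
  2 Stop Lenition: [udiwilus] → [uziwilus]
  1 Syncope: [uziwilus] → [uzwls]
  result: [uzwls]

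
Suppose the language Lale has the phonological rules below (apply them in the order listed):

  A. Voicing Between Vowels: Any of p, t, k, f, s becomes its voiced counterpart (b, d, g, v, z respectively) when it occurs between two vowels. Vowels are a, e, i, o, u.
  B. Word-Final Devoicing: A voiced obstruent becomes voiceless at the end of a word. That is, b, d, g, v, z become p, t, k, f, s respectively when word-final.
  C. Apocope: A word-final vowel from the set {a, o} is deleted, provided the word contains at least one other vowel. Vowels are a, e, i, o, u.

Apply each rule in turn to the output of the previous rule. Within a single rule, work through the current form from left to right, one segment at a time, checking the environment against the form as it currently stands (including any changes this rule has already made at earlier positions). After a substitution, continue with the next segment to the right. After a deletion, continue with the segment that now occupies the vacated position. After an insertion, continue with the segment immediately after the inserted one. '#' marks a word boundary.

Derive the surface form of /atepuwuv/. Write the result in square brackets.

A Voicing Between Vowels: [atepuwuv] → [adebuwuv]
B Word-Final Devoicing: [adebuwuv] → [adebuwuf]
C Apocope: no change — [adebuwuf]

[adebuwuf]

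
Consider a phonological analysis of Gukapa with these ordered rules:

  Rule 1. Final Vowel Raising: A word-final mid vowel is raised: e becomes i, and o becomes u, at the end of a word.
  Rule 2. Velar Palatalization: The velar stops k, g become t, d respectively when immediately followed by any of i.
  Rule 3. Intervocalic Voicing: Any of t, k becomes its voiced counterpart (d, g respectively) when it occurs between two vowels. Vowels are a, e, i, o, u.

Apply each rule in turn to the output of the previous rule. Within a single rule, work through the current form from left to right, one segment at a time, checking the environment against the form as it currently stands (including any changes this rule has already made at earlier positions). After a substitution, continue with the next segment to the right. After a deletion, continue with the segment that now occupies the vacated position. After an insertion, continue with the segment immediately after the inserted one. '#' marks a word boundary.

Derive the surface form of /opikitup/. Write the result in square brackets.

Rule 1 Final Vowel Raising: no change — [opikitup]
Rule 2 Velar Palatalization: [opikitup] → [opititup]
Rule 3 Intervocalic Voicing: [opititup] → [opididup]

[opididup]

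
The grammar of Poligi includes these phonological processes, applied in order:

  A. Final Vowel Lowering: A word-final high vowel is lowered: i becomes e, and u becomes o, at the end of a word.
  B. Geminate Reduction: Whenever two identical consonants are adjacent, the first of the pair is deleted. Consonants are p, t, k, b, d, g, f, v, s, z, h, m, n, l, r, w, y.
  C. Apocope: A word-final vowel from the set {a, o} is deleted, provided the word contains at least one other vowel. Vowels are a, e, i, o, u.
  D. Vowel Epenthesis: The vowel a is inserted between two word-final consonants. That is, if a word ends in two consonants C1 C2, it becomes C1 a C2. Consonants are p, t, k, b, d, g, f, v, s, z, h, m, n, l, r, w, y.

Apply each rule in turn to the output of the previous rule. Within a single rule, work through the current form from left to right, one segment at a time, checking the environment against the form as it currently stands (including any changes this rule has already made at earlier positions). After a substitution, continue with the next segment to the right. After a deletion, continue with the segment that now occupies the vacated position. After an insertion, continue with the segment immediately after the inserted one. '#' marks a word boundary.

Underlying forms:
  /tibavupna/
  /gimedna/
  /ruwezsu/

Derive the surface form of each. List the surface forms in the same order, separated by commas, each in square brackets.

/tibavupna/:
  A Final Vowel Lowering: no change — [tibavupna]
  B Geminate Reduction: no change — [tibavupna]
  C Apocope: [tibavupna] → [tibavupn]
  D Vowel Epenthesis: [tibavupn] → [tibavupan]
/gimedna/:
  A Final Vowel Lowering: no change — [gimedna]
  B Geminate Reduction: no change — [gimedna]
  C Apocope: [gimedna] → [gimedn]
  D Vowel Epenthesis: [gimedn] → [gimedan]
/ruwezsu/:
  A Final Vowel Lowering: [ruwezsu] → [ruwezso]
  B Geminate Reduction: no change — [ruwezso]
  C Apocope: [ruwezso] → [ruwezs]
  D Vowel Epenthesis: [ruwezs] → [ruwezas]

[tibavupan], [gimedan], [ruwezas]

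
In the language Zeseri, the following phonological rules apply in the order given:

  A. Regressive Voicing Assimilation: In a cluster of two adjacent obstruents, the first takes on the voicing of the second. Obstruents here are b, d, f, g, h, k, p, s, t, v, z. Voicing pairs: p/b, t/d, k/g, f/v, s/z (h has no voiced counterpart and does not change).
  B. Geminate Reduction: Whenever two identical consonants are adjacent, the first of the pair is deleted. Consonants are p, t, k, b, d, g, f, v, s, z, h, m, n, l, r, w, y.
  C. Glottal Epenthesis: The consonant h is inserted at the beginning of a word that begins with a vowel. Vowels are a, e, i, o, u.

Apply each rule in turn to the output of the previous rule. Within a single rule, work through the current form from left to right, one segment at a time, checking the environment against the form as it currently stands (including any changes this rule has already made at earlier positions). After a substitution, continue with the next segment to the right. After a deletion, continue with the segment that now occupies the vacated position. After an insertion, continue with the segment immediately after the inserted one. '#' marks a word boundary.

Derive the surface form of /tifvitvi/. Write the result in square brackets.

A Regressive Voicing Assimilation: [tifvitvi] → [tivvidvi]
B Geminate Reduction: [tivvidvi] → [tividvi]
C Glottal Epenthesis: no change — [tividvi]

[tividvi]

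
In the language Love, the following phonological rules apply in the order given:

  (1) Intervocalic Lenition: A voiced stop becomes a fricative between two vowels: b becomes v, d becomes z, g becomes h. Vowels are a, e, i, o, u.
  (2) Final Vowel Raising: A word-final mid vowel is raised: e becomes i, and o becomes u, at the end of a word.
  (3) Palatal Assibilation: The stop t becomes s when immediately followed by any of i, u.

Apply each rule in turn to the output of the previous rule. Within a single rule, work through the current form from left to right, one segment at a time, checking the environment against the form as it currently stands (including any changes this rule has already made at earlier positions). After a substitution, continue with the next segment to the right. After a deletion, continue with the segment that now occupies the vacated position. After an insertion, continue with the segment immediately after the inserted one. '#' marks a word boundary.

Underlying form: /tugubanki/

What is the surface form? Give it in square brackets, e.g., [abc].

(1) Intervocalic Lenition: [tugubanki] → [tuhuvanki]
(2) Final Vowel Raising: no change — [tuhuvanki]
(3) Palatal Assibilation: [tuhuvanki] → [suhuvanki]

[suhuvanki]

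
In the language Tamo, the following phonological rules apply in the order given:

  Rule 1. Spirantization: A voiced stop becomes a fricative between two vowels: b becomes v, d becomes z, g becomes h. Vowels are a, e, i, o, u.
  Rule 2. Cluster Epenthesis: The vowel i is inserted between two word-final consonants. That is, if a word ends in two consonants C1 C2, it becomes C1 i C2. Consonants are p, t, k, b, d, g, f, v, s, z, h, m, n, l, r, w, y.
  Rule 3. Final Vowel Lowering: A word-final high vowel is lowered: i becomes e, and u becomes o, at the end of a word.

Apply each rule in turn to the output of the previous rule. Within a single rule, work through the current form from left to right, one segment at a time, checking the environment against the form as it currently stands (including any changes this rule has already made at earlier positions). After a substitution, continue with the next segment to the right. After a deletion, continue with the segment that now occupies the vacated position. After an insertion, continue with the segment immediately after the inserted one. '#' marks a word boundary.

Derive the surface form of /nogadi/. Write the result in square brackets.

[nohaze]

Rule 1 Spirantization: [nogadi] → [nohazi]
Rule 2 Cluster Epenthesis: no change — [nohazi]
Rule 3 Final Vowel Lowering: [nohazi] → [nohaze]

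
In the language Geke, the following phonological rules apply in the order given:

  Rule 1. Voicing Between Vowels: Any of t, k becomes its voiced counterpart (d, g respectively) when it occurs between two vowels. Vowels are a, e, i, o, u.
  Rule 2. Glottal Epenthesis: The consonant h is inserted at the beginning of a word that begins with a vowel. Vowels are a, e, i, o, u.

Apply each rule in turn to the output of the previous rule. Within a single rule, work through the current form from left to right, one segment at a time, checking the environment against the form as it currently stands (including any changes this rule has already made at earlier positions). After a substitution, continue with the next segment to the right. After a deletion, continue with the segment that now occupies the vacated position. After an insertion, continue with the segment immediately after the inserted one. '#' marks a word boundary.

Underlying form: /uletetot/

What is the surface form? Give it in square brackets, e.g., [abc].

Rule 1 Voicing Between Vowels: [uletetot] → [ulededot]
Rule 2 Glottal Epenthesis: [ulededot] → [hulededot]

[hulededot]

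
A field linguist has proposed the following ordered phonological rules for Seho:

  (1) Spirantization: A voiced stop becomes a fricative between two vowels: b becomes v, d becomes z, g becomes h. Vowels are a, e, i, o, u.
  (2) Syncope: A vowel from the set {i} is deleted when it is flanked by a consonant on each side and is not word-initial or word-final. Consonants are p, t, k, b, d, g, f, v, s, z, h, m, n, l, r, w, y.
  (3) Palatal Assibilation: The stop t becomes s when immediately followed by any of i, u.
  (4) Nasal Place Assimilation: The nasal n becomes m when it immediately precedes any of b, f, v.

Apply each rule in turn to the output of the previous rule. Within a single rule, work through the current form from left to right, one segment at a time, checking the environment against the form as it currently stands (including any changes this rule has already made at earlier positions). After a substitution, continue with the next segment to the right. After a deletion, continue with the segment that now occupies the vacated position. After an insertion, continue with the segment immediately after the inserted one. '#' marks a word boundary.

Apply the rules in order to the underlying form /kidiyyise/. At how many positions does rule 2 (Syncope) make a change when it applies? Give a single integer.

3

(1) Spirantization: [kidiyyise] → [kiziyyise]
(2) Syncope: [kiziyyise] → [kzyyse]
(3) Palatal Assibilation: no change — [kzyyse]
(4) Nasal Place Assimilation: no change — [kzyyse]
Rule 2 changed 3 position(s).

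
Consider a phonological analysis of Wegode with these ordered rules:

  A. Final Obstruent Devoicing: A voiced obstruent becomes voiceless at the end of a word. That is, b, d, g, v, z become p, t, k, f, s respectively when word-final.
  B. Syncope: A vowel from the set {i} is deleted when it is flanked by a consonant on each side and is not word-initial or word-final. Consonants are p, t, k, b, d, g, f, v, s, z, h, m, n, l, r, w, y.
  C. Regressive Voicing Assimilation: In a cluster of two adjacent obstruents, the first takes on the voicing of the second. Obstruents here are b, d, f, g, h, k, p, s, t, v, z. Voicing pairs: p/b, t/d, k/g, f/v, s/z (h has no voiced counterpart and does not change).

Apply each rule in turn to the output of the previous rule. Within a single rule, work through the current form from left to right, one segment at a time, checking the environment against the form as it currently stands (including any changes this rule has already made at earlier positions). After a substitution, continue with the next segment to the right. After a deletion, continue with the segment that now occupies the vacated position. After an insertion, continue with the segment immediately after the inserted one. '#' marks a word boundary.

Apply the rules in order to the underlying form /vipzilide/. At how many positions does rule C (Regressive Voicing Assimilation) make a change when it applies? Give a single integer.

2

A Final Obstruent Devoicing: no change — [vipzilide]
B Syncope: [vipzilide] → [vpzlde]
C Regressive Voicing Assimilation: [vpzlde] → [fbzlde]
Rule C changed 2 position(s).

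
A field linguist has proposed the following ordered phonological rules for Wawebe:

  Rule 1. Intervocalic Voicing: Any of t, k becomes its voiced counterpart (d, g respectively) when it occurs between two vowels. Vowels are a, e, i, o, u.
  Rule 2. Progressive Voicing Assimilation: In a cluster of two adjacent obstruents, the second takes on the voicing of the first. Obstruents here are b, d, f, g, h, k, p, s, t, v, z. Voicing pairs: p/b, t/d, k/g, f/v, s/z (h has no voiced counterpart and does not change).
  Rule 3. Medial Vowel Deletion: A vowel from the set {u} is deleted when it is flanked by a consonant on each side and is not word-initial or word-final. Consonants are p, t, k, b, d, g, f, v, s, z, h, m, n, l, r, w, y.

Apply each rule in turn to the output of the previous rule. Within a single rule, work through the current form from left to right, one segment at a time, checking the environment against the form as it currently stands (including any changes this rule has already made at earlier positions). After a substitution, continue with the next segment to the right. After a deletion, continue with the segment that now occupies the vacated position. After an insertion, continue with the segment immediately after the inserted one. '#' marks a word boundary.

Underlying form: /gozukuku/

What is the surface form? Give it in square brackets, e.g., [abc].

Rule 1 Intervocalic Voicing: [gozukuku] → [gozugugu]
Rule 2 Progressive Voicing Assimilation: no change — [gozugugu]
Rule 3 Medial Vowel Deletion: [gozugugu] → [gozggu]

[gozggu]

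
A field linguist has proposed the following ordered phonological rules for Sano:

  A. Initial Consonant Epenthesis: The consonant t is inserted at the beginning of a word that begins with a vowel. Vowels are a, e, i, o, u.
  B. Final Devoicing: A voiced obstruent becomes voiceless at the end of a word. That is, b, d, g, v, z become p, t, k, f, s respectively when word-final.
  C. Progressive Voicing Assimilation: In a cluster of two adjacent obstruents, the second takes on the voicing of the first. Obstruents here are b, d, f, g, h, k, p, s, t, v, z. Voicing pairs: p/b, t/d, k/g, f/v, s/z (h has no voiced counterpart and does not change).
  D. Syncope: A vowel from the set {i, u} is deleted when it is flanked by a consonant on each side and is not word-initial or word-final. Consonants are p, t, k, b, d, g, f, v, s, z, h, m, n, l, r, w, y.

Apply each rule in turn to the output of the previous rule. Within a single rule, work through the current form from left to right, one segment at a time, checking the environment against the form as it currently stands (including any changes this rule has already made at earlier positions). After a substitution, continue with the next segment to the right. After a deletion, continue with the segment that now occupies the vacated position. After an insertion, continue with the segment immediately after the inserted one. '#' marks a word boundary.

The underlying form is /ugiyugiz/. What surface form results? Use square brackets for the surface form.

A Initial Consonant Epenthesis: [ugiyugiz] → [tugiyugiz]
B Final Devoicing: [tugiyugiz] → [tugiyugis]
C Progressive Voicing Assimilation: no change — [tugiyugis]
D Syncope: [tugiyugis] → [tgygs]

[tgygs]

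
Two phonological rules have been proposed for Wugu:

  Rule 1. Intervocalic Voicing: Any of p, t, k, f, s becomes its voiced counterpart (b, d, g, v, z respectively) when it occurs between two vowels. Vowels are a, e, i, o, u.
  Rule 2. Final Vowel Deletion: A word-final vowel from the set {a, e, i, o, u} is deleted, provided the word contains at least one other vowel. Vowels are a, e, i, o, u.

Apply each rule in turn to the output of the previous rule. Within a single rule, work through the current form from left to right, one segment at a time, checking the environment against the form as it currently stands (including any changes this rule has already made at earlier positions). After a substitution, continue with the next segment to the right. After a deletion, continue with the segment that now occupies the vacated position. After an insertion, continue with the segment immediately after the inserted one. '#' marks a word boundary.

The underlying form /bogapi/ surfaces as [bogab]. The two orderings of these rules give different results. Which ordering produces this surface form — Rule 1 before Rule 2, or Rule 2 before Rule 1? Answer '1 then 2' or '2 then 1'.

1 then 2

Order 1 then 2:
  1 Intervocalic Voicing: [bogapi] → [bogabi]
  2 Final Vowel Deletion: [bogabi] → [bogab]
  result: [bogab]
Order 2 then 1:
  2 Final Vowel Deletion: [bogapi] → [bogap]
  1 Intervocalic Voicing: no change — [bogap]
  result: [bogap]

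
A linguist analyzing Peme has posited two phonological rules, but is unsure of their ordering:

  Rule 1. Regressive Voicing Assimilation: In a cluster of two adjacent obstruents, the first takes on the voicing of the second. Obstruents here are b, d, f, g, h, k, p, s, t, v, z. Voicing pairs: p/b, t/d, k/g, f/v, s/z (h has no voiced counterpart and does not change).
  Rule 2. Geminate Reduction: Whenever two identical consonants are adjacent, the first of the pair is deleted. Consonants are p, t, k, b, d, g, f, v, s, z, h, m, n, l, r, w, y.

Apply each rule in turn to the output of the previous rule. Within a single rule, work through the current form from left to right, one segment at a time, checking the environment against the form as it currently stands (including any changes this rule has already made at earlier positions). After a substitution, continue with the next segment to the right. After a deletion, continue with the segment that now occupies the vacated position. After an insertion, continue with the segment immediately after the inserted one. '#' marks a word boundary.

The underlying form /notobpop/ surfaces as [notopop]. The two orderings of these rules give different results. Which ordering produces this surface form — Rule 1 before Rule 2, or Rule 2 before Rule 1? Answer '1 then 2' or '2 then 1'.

1 then 2

Order 1 then 2:
  1 Regressive Voicing Assimilation: [notobpop] → [notoppop]
  2 Geminate Reduction: [notoppop] → [notopop]
  result: [notopop]
Order 2 then 1:
  2 Geminate Reduction: no change — [notobpop]
  1 Regressive Voicing Assimilation: [notobpop] → [notoppop]
  result: [notoppop]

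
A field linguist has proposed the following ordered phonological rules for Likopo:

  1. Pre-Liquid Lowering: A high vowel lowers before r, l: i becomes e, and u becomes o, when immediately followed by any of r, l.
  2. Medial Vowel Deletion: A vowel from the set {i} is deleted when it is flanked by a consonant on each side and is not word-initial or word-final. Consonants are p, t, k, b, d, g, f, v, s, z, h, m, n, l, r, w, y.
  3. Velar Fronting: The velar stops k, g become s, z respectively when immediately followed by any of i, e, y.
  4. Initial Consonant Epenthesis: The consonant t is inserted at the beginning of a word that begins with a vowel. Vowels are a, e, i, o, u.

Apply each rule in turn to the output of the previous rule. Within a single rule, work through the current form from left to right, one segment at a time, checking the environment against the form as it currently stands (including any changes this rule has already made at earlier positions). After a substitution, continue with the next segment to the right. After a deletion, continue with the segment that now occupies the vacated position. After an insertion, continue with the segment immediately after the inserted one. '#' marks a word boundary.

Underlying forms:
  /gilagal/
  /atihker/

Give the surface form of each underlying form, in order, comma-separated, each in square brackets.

[zelagal], [tathser]

/gilagal/:
  1 Pre-Liquid Lowering: [gilagal] → [gelagal]
  2 Medial Vowel Deletion: no change — [gelagal]
  3 Velar Fronting: [gelagal] → [zelagal]
  4 Initial Consonant Epenthesis: no change — [zelagal]
/atihker/:
  1 Pre-Liquid Lowering: no change — [atihker]
  2 Medial Vowel Deletion: [atihker] → [athker]
  3 Velar Fronting: [athker] → [athser]
  4 Initial Consonant Epenthesis: [athser] → [tathser]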